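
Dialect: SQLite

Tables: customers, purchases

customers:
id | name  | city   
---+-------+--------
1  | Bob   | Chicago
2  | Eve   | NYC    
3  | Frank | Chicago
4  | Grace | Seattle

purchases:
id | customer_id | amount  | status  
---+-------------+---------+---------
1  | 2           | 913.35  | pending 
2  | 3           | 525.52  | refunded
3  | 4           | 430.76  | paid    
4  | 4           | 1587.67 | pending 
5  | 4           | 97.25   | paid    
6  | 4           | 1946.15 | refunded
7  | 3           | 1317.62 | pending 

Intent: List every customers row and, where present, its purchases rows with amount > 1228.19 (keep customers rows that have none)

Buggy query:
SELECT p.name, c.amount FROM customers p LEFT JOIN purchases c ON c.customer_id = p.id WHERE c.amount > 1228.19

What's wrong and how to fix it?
Bug: Filtering c.amount in WHERE discards the NULL rows produced by LEFT JOIN, turning it into an inner join

Fix: Move the right-table condition into the ON clause so unmatched parents are kept

Corrected query:
SELECT p.name, c.amount FROM customers p LEFT JOIN purchases c ON c.customer_id = p.id AND c.amount > 1228.19

Result:
name  | amount 
------+--------
Bob   | NULL   
Eve   | NULL   
Frank | 1317.62
Grace | 1587.67
Grace | 1946.15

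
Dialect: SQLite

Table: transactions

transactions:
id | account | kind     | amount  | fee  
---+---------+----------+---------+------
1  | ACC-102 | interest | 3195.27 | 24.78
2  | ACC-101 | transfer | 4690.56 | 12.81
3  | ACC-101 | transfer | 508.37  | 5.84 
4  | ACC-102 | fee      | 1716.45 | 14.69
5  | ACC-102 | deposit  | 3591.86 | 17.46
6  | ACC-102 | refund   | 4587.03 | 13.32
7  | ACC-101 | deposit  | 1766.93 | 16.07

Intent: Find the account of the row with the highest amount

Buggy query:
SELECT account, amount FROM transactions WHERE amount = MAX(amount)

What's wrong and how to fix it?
Bug: MAX(amount) is an aggregate and cannot be used directly in WHERE

Fix: Wrap MAX in a scalar subquery so WHERE compares against a single value

Corrected query:
SELECT account, amount FROM transactions WHERE amount = (SELECT MAX(amount) FROM transactions)

Result:
account | amount 
--------+--------
ACC-101 | 4690.56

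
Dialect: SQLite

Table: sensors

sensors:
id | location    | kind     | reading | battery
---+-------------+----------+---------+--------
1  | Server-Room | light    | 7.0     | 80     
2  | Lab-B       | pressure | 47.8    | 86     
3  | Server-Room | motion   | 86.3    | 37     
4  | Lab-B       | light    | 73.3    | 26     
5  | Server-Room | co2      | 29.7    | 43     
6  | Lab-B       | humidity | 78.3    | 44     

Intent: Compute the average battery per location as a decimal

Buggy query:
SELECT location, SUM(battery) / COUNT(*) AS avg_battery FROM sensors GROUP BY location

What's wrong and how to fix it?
Bug: Both operands are integers, so '/' performs integer division and truncates

Fix: Cast one side to REAL so the division keeps the fractional part

Corrected query:
SELECT location, SUM(battery) * 1.0 / COUNT(*) AS avg_battery FROM sensors GROUP BY location

Result:
location    | avg_battery
------------+------------
Lab-B       | 52         
Server-Room | 53.333333  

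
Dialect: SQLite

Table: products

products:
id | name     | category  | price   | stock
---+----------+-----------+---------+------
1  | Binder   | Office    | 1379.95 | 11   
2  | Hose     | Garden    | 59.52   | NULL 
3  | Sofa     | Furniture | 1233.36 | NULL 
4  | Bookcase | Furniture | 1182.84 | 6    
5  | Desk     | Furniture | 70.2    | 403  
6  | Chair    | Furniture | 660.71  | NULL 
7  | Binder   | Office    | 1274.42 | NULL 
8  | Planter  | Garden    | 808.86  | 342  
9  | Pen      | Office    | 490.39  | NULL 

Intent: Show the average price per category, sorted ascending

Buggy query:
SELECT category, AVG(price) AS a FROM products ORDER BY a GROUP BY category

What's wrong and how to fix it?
Bug: ORDER BY appears before GROUP BY; SQL clause order requires GROUP BY first

Fix: Reorder: SELECT … FROM … GROUP BY … ORDER BY …

Corrected query:
SELECT category, AVG(price) AS a FROM products GROUP BY category ORDER BY a

Result:
category  | a          
----------+------------
Garden    | 434.19     
Furniture | 786.7775   
Office    | 1048.253333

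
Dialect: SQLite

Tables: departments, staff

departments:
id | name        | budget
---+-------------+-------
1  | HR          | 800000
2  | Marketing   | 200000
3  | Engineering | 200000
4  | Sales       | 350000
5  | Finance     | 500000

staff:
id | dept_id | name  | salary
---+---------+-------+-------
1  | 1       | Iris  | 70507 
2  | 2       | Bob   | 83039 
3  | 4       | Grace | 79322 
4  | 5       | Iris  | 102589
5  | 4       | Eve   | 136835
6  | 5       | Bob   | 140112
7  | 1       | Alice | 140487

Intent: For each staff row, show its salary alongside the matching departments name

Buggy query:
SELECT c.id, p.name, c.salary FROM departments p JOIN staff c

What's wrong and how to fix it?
Bug: JOIN with no ON clause produces a cartesian product; every staff row pairs with every departments row

Fix: Specify the join condition linking the foreign key to the parent id

Corrected query:
SELECT c.id, p.name, c.salary FROM departments p JOIN staff c ON c.dept_id = p.id

Result:
id | name      | salary
---+-----------+-------
1  | HR        | 70507 
2  | Marketing | 83039 
3  | Sales     | 79322 
4  | Finance   | 102589
5  | Sales     | 136835
6  | Finance   | 140112
7  | HR        | 140487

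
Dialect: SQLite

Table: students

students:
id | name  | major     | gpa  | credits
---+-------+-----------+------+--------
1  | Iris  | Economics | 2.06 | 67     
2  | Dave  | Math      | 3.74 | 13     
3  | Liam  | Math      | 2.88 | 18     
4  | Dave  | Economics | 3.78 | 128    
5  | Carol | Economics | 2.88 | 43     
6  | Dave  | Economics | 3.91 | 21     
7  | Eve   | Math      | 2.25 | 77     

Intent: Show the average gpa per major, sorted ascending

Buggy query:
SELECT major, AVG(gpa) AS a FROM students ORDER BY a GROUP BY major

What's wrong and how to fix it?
Bug: ORDER BY appears before GROUP BY; SQL clause order requires GROUP BY first

Fix: Reorder: SELECT … FROM … GROUP BY … ORDER BY …

Corrected query:
SELECT major, AVG(gpa) AS a FROM students GROUP BY major ORDER BY a

Result:
major     | a       
----------+---------
Math      | 2.956667
Economics | 3.1575  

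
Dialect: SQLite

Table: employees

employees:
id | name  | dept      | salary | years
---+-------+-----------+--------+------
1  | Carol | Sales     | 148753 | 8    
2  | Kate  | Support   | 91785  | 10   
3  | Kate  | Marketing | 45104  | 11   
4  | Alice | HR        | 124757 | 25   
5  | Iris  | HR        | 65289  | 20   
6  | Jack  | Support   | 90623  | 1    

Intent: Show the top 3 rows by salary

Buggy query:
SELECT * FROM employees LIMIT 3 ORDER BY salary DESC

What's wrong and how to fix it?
Bug: ORDER BY cannot follow LIMIT; LIMIT is the final clause

Fix: Sort with ORDER BY, then apply LIMIT

Corrected query:
SELECT * FROM employees ORDER BY salary DESC LIMIT 3

Result:
id | name  | dept    | salary | years
---+-------+---------+--------+------
1  | Carol | Sales   | 148753 | 8    
4  | Alice | HR      | 124757 | 25   
2  | Kate  | Support | 91785  | 10   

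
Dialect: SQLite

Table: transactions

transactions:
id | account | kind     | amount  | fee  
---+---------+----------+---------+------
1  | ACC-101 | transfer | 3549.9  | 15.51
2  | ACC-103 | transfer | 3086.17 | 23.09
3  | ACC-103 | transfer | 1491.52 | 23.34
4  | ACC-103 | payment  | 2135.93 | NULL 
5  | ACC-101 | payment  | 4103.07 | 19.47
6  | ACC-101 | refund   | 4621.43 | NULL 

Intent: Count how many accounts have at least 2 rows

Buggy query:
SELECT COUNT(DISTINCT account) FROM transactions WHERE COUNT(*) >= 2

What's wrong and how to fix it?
Bug: WHERE filters individual rows, not groups, so a group-level COUNT is invalid there

Fix: Group first with HAVING COUNT(*) >= 2, then COUNT the resulting groups

Corrected query:
SELECT COUNT(*) FROM (SELECT account FROM transactions GROUP BY account HAVING COUNT(*) >= 2)

Result:
COUNT(*)
--------
2       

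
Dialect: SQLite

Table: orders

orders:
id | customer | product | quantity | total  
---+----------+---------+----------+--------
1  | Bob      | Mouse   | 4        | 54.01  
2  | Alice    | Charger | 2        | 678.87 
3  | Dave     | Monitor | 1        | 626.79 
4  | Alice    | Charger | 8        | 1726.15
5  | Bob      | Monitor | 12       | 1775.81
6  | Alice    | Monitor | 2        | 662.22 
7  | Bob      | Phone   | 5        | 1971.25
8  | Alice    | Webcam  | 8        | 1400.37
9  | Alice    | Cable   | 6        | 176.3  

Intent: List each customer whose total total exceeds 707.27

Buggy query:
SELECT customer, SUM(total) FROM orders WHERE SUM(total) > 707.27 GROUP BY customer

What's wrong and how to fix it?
Bug: WHERE runs before GROUP BY, so aggregates aren't available there

Fix: Use HAVING (which filters groups after aggregation) instead of WHERE

Corrected query:
SELECT customer, SUM(total) FROM orders GROUP BY customer HAVING SUM(total) > 707.27

Result:
customer | SUM(total)
---------+-----------
Alice    | 4643.91   
Bob      | 3801.07   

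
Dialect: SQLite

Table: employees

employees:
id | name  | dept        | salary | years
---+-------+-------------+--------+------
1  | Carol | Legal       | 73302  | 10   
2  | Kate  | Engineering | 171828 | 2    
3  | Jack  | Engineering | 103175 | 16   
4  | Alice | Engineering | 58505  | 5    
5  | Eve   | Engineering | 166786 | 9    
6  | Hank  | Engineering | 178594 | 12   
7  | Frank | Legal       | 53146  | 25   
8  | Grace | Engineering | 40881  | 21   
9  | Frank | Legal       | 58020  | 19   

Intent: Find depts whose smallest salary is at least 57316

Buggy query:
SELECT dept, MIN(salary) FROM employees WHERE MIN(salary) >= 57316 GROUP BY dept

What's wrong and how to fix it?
Bug: Aggregates like MIN are computed per group after WHERE runs

Fix: Replace WHERE with HAVING after the GROUP BY

Corrected query:
SELECT dept, MIN(salary) FROM employees GROUP BY dept HAVING MIN(salary) >= 57316

Result:
(no rows)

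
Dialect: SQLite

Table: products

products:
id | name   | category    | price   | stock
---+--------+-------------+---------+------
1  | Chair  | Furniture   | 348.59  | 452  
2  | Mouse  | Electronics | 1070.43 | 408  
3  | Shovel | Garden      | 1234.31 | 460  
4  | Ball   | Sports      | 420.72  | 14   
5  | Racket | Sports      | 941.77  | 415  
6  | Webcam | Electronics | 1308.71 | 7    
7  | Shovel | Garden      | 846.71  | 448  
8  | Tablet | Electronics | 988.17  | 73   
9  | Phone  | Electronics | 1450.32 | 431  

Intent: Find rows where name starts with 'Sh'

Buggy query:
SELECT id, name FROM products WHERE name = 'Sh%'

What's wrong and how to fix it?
Bug: '=' compares the literal string including the % character; pattern matching needs LIKE

Fix: Use LIKE for wildcard pattern matching

Corrected query:
SELECT id, name FROM products WHERE name LIKE 'Sh%'

Result:
id | name  
---+-------
3  | Shovel
7  | Shovel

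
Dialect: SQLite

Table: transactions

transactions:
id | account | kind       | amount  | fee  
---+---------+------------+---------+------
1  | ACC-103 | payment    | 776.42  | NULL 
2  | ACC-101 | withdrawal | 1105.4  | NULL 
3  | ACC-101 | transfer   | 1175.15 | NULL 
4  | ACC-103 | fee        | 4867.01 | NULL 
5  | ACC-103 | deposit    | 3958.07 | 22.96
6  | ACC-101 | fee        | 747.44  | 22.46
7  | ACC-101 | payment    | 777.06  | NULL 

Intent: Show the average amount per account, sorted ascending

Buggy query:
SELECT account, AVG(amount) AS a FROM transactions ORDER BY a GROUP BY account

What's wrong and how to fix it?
Bug: ORDER BY appears before GROUP BY; SQL clause order requires GROUP BY first

Fix: Reorder: SELECT … FROM … GROUP BY … ORDER BY …

Corrected query:
SELECT account, AVG(amount) AS a FROM transactions GROUP BY account ORDER BY a

Result:
account | a       
--------+---------
ACC-101 | 951.2625
ACC-103 | 3200.5  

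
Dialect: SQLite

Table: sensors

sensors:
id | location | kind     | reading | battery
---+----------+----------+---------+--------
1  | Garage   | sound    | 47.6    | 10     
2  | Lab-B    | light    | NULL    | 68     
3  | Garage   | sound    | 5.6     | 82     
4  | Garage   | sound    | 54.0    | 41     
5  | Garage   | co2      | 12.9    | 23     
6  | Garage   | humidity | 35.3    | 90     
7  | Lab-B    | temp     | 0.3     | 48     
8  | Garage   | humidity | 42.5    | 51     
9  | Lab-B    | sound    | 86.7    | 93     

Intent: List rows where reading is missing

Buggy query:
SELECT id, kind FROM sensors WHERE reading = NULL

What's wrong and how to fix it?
Bug: Comparing to NULL with '=' never matches; NULL = NULL is unknown, not true

Fix: Use IS NULL to test for NULL

Corrected query:
SELECT id, kind FROM sensors WHERE reading IS NULL

Result:
id | kind 
---+------
2  | light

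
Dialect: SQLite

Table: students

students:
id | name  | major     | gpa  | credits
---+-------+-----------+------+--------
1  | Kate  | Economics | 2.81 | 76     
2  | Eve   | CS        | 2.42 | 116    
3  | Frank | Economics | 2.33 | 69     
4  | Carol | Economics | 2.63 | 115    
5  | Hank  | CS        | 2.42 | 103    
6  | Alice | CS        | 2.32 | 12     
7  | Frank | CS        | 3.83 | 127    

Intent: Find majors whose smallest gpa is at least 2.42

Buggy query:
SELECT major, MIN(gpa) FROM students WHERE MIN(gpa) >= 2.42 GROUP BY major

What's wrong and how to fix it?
Bug: MIN() in WHERE is a misuse of aggregate

Fix: Use HAVING for the per-group MIN condition

Corrected query:
SELECT major, MIN(gpa) FROM students GROUP BY major HAVING MIN(gpa) >= 2.42

Result:
(no rows)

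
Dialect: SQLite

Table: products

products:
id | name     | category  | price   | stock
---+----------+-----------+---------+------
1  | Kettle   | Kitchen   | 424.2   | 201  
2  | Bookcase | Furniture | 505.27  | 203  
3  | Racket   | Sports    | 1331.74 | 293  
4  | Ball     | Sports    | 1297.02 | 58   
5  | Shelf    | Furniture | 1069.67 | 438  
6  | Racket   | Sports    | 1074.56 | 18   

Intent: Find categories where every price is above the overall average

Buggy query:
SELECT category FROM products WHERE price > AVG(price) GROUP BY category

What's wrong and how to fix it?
Bug: WHERE evaluates per row before aggregation, so AVG() is unavailable

Fix: Compute the overall average in a scalar subquery and compare each group's MIN against it in HAVING

Corrected query:
SELECT category FROM products GROUP BY category HAVING MIN(price) > (SELECT AVG(price) FROM products)

Result:
category
--------
Sports  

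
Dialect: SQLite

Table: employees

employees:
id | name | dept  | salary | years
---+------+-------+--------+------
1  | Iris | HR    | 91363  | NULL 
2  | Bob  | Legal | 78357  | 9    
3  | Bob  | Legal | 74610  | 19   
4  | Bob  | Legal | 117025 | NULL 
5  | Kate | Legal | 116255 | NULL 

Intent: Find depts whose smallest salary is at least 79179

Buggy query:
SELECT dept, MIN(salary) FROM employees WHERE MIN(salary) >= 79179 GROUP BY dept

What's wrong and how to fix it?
Bug: Aggregates like MIN are computed per group after WHERE runs

Fix: Use HAVING for the per-group MIN condition

Corrected query:
SELECT dept, MIN(salary) FROM employees GROUP BY dept HAVING MIN(salary) >= 79179

Result:
dept | MIN(salary)
-----+------------
HR   | 91363      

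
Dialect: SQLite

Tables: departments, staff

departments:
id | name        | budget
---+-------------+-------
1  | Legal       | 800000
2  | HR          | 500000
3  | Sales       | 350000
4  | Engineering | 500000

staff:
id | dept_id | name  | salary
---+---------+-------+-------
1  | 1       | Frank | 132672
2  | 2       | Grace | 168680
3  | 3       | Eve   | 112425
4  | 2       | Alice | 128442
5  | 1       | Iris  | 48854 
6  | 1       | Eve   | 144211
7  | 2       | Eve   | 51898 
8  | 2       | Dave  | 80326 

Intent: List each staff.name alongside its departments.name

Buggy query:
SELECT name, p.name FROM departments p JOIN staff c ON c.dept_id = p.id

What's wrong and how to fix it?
Bug: 'name' exists in both joined tables, so the database can't tell which one is meant

Fix: Qualify the column with its table alias (c.name)

Corrected query:
SELECT c.name, p.name FROM departments p JOIN staff c ON c.dept_id = p.id

Result:
name  | name 
------+------
Frank | Legal
Grace | HR   
Eve   | Sales
Alice | HR   
Iris  | Legal
Eve   | Legal
Eve   | HR   
Dave  | HR   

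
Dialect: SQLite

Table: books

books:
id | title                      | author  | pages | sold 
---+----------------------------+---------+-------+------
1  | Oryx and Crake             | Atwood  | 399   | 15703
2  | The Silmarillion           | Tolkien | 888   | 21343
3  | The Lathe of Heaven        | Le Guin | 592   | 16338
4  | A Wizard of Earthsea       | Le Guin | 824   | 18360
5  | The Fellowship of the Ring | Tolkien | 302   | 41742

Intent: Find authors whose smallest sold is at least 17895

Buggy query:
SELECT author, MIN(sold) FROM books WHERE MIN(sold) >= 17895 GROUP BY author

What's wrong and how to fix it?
Bug: Aggregates like MIN are computed per group after WHERE runs

Fix: Use HAVING for the per-group MIN condition

Corrected query:
SELECT author, MIN(sold) FROM books GROUP BY author HAVING MIN(sold) >= 17895

Result:
author  | MIN(sold)
--------+----------
Tolkien | 21343    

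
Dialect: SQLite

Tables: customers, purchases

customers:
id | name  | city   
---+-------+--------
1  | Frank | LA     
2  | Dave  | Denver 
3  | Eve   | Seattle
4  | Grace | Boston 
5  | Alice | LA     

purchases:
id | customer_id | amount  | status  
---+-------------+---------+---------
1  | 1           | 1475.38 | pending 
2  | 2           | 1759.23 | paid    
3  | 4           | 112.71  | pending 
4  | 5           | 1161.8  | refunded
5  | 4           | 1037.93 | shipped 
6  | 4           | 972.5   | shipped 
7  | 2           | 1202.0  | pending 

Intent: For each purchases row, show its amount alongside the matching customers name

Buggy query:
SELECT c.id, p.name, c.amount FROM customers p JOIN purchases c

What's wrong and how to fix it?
Bug: Missing join condition: each purchases row is matched to all customers rows instead of just its own

Fix: Specify the join condition linking the foreign key to the parent id

Corrected query:
SELECT c.id, p.name, c.amount FROM customers p JOIN purchases c ON c.customer_id = p.id

Result:
id | name  | amount 
---+-------+--------
1  | Frank | 1475.38
2  | Dave  | 1759.23
3  | Grace | 112.71 
4  | Alice | 1161.8 
5  | Grace | 1037.93
6  | Grace | 972.5  
7  | Dave  | 1202   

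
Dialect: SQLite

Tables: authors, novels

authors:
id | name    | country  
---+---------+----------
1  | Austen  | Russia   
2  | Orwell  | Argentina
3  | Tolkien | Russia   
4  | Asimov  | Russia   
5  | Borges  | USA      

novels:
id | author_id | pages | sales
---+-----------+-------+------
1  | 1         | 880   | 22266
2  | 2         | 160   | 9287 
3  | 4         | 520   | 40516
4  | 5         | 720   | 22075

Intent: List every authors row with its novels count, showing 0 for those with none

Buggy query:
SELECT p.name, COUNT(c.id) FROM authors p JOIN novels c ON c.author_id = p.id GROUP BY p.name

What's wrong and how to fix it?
Bug: INNER JOIN drops authors rows that have no matching novels rows

Fix: Use LEFT JOIN so parents without children still appear (COUNT(c.id) gives 0)

Corrected query:
SELECT p.name, COUNT(c.id) FROM authors p LEFT JOIN novels c ON c.author_id = p.id GROUP BY p.name

Result:
name    | COUNT(c.id)
--------+------------
Asimov  | 1          
Austen  | 1          
Borges  | 1          
Orwell  | 1          
Tolkien | 0          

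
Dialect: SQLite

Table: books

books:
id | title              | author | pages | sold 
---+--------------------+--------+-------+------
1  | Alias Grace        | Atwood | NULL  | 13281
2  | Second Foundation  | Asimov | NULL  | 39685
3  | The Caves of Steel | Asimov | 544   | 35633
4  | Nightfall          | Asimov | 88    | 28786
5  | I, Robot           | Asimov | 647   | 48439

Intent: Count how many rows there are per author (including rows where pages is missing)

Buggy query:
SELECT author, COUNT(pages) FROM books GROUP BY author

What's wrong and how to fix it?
Bug: COUNT(column) counts non-NULL values only; rows with NULL pages aren't counted

Fix: Use COUNT(*) to count all rows regardless of NULL

Corrected query:
SELECT author, COUNT(*) FROM books GROUP BY author

Result:
author | COUNT(*)
-------+---------
Asimov | 4       
Atwood | 1       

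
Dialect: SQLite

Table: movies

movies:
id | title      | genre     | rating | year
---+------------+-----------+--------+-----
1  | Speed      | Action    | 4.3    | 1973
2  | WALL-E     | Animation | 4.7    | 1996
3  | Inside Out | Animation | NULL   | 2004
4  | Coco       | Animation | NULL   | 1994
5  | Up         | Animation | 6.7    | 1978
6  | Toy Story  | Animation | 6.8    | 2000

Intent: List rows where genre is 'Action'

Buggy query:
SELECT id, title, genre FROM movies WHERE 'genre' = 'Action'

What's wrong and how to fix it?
Bug: 'genre' in single quotes is a string literal, not the column; the comparison is literal-vs-literal and never true

Fix: Remove the quotes around the column name (or use double quotes for an identifier)

Corrected query:
SELECT id, title, genre FROM movies WHERE genre = 'Action'

Result:
id | title | genre 
---+-------+-------
1  | Speed | Action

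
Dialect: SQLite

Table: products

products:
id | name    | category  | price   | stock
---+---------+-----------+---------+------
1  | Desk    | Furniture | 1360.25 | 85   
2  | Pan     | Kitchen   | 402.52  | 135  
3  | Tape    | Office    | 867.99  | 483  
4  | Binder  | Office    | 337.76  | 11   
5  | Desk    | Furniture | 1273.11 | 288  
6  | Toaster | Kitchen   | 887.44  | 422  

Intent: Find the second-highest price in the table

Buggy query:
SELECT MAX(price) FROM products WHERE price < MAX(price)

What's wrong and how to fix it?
Bug: The inner MAX is an aggregate inside WHERE, which is not allowed

Fix: Put the inner MAX in a scalar subquery

Corrected query:
SELECT MAX(price) FROM products WHERE price < (SELECT MAX(price) FROM products)

Result:
MAX(price)
----------
1273.11   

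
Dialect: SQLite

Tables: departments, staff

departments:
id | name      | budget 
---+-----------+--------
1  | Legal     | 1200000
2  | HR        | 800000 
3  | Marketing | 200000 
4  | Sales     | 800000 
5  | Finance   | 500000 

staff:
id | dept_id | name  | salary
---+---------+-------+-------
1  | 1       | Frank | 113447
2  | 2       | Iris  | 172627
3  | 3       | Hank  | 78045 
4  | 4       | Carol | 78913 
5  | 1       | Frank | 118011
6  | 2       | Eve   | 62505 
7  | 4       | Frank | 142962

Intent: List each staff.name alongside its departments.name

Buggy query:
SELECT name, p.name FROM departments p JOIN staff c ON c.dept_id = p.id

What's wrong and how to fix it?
Bug: Both tables have a 'name' column; the unqualified reference is ambiguous

Fix: Prefix ambiguous columns with the table alias

Corrected query:
SELECT c.name, p.name FROM departments p JOIN staff c ON c.dept_id = p.id

Result:
name  | name     
------+----------
Frank | Legal    
Iris  | HR       
Hank  | Marketing
Carol | Sales    
Frank | Legal    
Eve   | HR       
Frank | Sales    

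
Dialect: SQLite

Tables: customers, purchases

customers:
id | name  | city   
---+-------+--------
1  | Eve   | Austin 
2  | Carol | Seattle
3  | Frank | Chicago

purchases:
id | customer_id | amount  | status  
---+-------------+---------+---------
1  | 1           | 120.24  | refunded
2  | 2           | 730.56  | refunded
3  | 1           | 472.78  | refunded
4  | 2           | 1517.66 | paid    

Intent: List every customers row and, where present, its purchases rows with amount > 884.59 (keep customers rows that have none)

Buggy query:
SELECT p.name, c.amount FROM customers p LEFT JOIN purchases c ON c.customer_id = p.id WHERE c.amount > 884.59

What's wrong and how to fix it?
Bug: Filtering c.amount in WHERE discards the NULL rows produced by LEFT JOIN, turning it into an inner join

Fix: Put 'c.amount > 884.59' in the JOIN's ON clause instead of WHERE

Corrected query:
SELECT p.name, c.amount FROM customers p LEFT JOIN purchases c ON c.customer_id = p.id AND c.amount > 884.59

Result:
name  | amount 
------+--------
Eve   | NULL   
Carol | 1517.66
Frank | NULL   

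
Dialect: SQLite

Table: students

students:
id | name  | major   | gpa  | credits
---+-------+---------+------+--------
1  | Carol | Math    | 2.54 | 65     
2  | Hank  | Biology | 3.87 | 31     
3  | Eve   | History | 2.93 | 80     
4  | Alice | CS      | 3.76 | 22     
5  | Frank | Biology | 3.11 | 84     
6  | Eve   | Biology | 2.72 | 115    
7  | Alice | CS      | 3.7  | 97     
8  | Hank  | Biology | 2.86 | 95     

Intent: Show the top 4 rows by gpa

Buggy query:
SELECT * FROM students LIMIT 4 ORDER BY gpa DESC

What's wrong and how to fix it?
Bug: ORDER BY cannot follow LIMIT; LIMIT is the final clause

Fix: Sort with ORDER BY, then apply LIMIT

Corrected query:
SELECT * FROM students ORDER BY gpa DESC LIMIT 4

Result:
id | name  | major   | gpa  | credits
---+-------+---------+------+--------
2  | Hank  | Biology | 3.87 | 31     
4  | Alice | CS      | 3.76 | 22     
7  | Alice | CS      | 3.7  | 97     
5  | Frank | Biology | 3.11 | 84     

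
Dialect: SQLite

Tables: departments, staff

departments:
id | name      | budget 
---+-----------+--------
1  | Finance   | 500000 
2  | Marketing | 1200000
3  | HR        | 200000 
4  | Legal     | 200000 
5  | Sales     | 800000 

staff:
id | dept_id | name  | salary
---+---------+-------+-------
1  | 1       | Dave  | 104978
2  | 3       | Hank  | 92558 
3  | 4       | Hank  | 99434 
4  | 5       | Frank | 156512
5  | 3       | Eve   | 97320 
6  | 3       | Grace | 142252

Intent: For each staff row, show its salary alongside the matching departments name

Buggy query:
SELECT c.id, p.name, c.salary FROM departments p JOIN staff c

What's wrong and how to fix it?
Bug: Missing join condition: each staff row is matched to all departments rows instead of just its own

Fix: Specify the join condition linking the foreign key to the parent id

Corrected query:
SELECT c.id, p.name, c.salary FROM departments p JOIN staff c ON c.dept_id = p.id

Result:
id | name    | salary
---+---------+-------
1  | Finance | 104978
2  | HR      | 92558 
3  | Legal   | 99434 
4  | Sales   | 156512
5  | HR      | 97320 
6  | HR      | 142252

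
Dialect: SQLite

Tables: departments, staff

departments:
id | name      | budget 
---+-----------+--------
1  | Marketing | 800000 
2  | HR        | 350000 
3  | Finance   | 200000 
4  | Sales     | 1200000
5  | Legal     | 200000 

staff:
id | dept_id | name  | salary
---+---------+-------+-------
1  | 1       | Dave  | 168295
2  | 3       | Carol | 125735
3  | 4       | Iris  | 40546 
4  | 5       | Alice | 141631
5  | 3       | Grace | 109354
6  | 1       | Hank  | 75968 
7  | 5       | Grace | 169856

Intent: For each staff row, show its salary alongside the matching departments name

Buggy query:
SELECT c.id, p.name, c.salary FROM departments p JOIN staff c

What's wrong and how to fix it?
Bug: Missing join condition: each staff row is matched to all departments rows instead of just its own

Fix: Specify the join condition linking the foreign key to the parent id

Corrected query:
SELECT c.id, p.name, c.salary FROM departments p JOIN staff c ON c.dept_id = p.id

Result:
id | name      | salary
---+-----------+-------
1  | Marketing | 168295
2  | Finance   | 125735
3  | Sales     | 40546 
4  | Legal     | 141631
5  | Finance   | 109354
6  | Marketing | 75968 
7  | Legal     | 169856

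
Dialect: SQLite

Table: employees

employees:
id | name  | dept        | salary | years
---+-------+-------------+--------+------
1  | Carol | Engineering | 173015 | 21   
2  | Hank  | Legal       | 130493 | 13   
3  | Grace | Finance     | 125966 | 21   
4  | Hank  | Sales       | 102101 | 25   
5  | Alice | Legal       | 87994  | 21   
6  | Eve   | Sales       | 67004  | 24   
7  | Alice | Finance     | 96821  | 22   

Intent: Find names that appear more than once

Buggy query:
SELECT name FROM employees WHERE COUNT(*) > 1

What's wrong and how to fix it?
Bug: WHERE can't reference COUNT(*); aggregates are computed after WHERE

Fix: GROUP BY name, then filter groups with HAVING COUNT(*) > 1

Corrected query:
SELECT name FROM employees GROUP BY name HAVING COUNT(*) > 1

Result:
name 
-----
Alice
Hank 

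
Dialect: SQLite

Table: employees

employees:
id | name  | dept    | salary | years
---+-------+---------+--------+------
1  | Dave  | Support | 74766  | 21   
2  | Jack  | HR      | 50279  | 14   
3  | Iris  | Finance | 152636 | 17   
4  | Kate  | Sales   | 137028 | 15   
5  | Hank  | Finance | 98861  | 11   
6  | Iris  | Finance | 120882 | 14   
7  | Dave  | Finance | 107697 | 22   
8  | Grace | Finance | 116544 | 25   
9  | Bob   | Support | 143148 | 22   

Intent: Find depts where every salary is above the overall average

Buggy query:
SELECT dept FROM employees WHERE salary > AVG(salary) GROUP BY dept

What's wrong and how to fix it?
Bug: AVG() is an aggregate; it can't sit directly in WHERE

Fix: Compute the overall average in a scalar subquery and compare each group's MIN against it in HAVING

Corrected query:
SELECT dept FROM employees GROUP BY dept HAVING MIN(salary) > (SELECT AVG(salary) FROM employees)

Result:
dept 
-----
Sales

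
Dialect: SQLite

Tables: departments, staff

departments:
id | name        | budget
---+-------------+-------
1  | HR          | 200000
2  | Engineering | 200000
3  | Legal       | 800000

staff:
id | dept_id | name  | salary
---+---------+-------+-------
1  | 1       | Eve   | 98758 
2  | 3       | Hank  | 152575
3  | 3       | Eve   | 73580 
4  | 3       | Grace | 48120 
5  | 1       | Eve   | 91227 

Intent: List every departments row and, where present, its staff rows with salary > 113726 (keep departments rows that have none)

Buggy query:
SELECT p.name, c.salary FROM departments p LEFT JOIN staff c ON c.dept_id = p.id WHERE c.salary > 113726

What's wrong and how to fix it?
Bug: A WHERE condition on the right-hand table after LEFT JOIN drops unmatched parents

Fix: Put 'c.salary > 113726' in the JOIN's ON clause instead of WHERE

Corrected query:
SELECT p.name, c.salary FROM departments p LEFT JOIN staff c ON c.dept_id = p.id AND c.salary > 113726

Result:
name        | salary
------------+-------
HR          | NULL  
Engineering | NULL  
Legal       | 152575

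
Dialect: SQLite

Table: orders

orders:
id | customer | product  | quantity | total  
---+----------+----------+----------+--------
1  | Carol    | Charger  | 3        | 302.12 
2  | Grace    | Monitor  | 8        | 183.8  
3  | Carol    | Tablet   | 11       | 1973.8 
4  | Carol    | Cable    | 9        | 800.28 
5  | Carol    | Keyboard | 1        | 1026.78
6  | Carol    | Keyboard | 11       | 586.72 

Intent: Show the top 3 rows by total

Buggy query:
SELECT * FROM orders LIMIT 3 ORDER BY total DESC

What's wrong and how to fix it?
Bug: ORDER BY cannot follow LIMIT; LIMIT is the final clause

Fix: Sort with ORDER BY, then apply LIMIT

Corrected query:
SELECT * FROM orders ORDER BY total DESC LIMIT 3

Result:
id | customer | product  | quantity | total  
---+----------+----------+----------+--------
3  | Carol    | Tablet   | 11       | 1973.8 
5  | Carol    | Keyboard | 1        | 1026.78
4  | Carol    | Cable    | 9        | 800.28 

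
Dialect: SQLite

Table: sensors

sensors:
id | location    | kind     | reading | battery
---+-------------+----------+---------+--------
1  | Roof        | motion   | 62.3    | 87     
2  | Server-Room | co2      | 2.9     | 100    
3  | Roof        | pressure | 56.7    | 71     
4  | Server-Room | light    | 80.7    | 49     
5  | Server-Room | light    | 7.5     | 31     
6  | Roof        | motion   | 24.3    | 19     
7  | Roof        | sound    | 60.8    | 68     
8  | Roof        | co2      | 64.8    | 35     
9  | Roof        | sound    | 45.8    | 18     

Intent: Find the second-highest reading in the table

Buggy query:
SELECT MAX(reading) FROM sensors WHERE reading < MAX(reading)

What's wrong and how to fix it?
Bug: MAX(reading) on the right of the comparison is an aggregate-in-WHERE error

Fix: Put the inner MAX in a scalar subquery

Corrected query:
SELECT MAX(reading) FROM sensors WHERE reading < (SELECT MAX(reading) FROM sensors)

Result:
MAX(reading)
------------
64.8        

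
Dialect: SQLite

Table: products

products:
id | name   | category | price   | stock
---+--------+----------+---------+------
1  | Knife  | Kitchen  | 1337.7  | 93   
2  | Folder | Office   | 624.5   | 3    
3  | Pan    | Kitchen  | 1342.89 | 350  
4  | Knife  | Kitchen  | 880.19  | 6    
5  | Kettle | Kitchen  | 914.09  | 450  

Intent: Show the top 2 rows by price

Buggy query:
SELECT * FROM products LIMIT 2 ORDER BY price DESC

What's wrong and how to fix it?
Bug: ORDER BY cannot follow LIMIT; LIMIT is the final clause

Fix: Sort with ORDER BY, then apply LIMIT

Corrected query:
SELECT * FROM products ORDER BY price DESC LIMIT 2

Result:
id | name  | category | price   | stock
---+-------+----------+---------+------
3  | Pan   | Kitchen  | 1342.89 | 350  
1  | Knife | Kitchen  | 1337.7  | 93   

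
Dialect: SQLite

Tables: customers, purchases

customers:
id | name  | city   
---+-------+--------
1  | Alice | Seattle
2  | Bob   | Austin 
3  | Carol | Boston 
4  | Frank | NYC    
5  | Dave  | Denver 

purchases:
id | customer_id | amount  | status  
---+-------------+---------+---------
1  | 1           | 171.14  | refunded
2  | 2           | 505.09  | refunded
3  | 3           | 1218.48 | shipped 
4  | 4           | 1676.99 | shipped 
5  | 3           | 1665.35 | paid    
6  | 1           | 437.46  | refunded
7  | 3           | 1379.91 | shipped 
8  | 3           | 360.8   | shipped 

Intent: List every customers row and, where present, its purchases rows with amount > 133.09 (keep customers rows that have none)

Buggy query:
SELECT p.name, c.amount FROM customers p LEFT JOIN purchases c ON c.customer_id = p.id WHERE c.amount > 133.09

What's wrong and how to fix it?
Bug: A WHERE condition on the right-hand table after LEFT JOIN drops unmatched parents

Fix: Put 'c.amount > 133.09' in the JOIN's ON clause instead of WHERE

Corrected query:
SELECT p.name, c.amount FROM customers p LEFT JOIN purchases c ON c.customer_id = p.id AND c.amount > 133.09

Result:
name  | amount 
------+--------
Alice | 171.14 
Alice | 437.46 
Bob   | 505.09 
Carol | 360.8  
Carol | 1218.48
Carol | 1379.91
Carol | 1665.35
Frank | 1676.99
Dave  | NULL   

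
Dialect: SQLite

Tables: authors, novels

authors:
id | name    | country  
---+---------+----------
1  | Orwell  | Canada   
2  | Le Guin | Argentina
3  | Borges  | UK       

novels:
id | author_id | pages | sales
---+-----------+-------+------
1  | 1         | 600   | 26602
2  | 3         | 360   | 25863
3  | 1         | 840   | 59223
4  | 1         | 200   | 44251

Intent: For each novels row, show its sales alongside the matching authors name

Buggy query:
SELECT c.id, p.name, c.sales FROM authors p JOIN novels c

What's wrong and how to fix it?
Bug: JOIN with no ON clause produces a cartesian product; every novels row pairs with every authors row

Fix: Specify the join condition linking the foreign key to the parent id

Corrected query:
SELECT c.id, p.name, c.sales FROM authors p JOIN novels c ON c.author_id = p.id

Result:
id | name   | sales
---+--------+------
1  | Orwell | 26602
2  | Borges | 25863
3  | Orwell | 59223
4  | Orwell | 44251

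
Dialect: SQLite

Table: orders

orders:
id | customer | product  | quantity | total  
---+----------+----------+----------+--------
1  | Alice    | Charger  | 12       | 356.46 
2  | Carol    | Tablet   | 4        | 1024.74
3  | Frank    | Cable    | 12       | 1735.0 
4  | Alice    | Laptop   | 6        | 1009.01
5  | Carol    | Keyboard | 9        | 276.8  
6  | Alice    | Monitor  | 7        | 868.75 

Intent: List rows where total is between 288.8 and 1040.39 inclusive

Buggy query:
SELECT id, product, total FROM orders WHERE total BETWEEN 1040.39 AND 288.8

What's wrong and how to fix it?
Bug: BETWEEN expects the lower bound first; with 1040.39 AND 288.8 the range is empty

Fix: Swap the bounds so the smaller value comes first

Corrected query:
SELECT id, product, total FROM orders WHERE total BETWEEN 288.8 AND 1040.39

Result:
id | product | total  
---+---------+--------
1  | Charger | 356.46 
2  | Tablet  | 1024.74
4  | Laptop  | 1009.01
6  | Monitor | 868.75 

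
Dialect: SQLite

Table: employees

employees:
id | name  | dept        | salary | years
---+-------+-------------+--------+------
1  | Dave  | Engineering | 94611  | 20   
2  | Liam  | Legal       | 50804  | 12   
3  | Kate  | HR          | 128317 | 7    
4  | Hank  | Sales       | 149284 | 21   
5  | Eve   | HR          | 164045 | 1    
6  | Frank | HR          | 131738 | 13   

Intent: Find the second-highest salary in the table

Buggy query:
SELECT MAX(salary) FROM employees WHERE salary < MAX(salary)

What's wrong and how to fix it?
Bug: MAX(salary) on the right of the comparison is an aggregate-in-WHERE error

Fix: Compute the overall MAX in a subquery, then take MAX of rows below it

Corrected query:
SELECT MAX(salary) FROM employees WHERE salary < (SELECT MAX(salary) FROM employees)

Result:
MAX(salary)
-----------
149284     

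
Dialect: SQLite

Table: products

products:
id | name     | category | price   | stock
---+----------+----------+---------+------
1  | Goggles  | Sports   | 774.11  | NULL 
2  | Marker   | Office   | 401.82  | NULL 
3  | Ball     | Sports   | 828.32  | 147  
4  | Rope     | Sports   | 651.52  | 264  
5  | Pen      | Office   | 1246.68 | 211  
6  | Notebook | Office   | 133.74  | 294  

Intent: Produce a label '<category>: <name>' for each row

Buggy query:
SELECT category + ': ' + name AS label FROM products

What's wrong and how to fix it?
Bug: '+' is numeric addition; on text columns SQLite converts them to 0 instead of concatenating

Fix: Use the || operator for string concatenation

Corrected query:
SELECT category || ': ' || name AS label FROM products

Result:
label           
----------------
Sports: Goggles 
Office: Marker  
Sports: Ball    
Sports: Rope    
Office: Pen     
Office: Notebook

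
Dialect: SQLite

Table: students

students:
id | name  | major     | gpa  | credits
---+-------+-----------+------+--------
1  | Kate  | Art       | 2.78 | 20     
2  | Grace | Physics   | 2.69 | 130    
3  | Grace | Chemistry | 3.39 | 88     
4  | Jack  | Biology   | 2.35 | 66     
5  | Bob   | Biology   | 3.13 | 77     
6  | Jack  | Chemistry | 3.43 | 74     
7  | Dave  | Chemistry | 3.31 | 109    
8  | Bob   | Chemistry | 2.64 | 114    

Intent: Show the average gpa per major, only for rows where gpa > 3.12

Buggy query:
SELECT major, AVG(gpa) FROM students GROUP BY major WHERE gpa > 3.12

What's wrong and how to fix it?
Bug: WHERE cannot follow GROUP BY

Fix: Place WHERE between FROM and GROUP BY

Corrected query:
SELECT major, AVG(gpa) FROM students WHERE gpa > 3.12 GROUP BY major

Result:
major     | AVG(gpa)
----------+---------
Biology   | 3.13    
Chemistry | 3.376667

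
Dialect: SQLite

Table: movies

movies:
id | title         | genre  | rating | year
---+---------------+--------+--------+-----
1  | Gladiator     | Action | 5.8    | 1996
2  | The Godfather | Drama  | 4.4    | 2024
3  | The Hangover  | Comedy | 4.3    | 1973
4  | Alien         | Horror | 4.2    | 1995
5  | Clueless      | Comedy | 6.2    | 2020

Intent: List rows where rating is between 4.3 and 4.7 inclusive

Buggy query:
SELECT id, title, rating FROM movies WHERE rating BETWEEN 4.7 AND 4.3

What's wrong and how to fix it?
Bug: BETWEEN expects the lower bound first; with 4.7 AND 4.3 the range is empty

Fix: Swap the bounds so the smaller value comes first

Corrected query:
SELECT id, title, rating FROM movies WHERE rating BETWEEN 4.3 AND 4.7

Result:
id | title         | rating
---+---------------+-------
2  | The Godfather | 4.4   
3  | The Hangover  | 4.3   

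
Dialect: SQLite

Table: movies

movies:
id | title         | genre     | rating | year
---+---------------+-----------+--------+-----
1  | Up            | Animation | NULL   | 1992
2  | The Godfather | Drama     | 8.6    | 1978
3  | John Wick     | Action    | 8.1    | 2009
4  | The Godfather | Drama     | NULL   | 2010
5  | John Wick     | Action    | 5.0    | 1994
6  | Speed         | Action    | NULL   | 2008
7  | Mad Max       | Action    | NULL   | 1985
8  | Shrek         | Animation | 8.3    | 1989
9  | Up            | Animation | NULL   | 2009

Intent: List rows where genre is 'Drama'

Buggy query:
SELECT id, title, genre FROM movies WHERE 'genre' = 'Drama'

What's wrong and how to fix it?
Bug: 'genre' in single quotes is a string literal, not the column; the comparison is literal-vs-literal and never true

Fix: Reference the column as genre without single quotes

Corrected query:
SELECT id, title, genre FROM movies WHERE genre = 'Drama'

Result:
id | title         | genre
---+---------------+------
2  | The Godfather | Drama
4  | The Godfather | Drama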